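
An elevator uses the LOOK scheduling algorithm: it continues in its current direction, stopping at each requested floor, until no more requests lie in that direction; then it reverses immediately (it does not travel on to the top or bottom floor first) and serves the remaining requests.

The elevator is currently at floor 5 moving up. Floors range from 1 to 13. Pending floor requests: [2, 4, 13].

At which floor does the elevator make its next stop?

Current floor: 5, direction: up
Requests above: [13]
Requests below: [2, 4]
Moving up and requests lie above → nearest above is min([13]) = 13

Answer: 13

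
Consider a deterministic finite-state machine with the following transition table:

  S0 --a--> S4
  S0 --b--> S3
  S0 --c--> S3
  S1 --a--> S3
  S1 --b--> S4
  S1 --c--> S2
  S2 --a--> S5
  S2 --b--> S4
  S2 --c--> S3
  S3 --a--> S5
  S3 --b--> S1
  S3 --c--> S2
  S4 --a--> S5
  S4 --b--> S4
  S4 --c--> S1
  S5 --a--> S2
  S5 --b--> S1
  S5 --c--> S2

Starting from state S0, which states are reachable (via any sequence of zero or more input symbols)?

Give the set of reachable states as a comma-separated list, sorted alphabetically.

BFS from S0:
  visit S0: S0--a-->S4 (new), S0--b-->S3 (new), S0--c-->S3 (seen)
  visit S4: S4--a-->S5 (new), S4--b-->S4 (seen), S4--c-->S1 (new)
  visit S3: S3--a-->S5 (seen), S3--b-->S1 (seen), S3--c-->S2 (new)
  visit S5: S5--a-->S2 (seen), S5--b-->S1 (seen), S5--c-->S2 (seen)
  visit S1: S1--a-->S3 (seen), S1--b-->S4 (seen), S1--c-->S2 (seen)
  visit S2: S2--a-->S5 (seen), S2--b-->S4 (seen), S2--c-->S3 (seen)

Answer: S0, S1, S2, S3, S4, S5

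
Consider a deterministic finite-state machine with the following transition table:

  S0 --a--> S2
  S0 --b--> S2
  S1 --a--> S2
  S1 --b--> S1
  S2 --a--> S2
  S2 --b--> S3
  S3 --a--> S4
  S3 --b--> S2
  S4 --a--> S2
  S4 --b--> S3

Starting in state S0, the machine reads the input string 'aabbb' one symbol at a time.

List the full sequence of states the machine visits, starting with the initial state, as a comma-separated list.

Answer: S0, S2, S2, S3, S2, S3

Derivation:
Start: S0
  read 'a': S0 --a--> S2
  read 'a': S2 --a--> S2
  read 'b': S2 --b--> S3
  read 'b': S3 --b--> S2
  read 'b': S2 --b--> S3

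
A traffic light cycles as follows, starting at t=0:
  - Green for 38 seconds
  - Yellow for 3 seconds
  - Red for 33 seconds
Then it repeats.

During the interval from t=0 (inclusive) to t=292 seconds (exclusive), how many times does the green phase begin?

Answer: 4

Derivation:
Cycle = 38+3+33 = 74s
green phase starts at t = k*74 + 0 for k=0,1,2,...
Need k*74+0 < 292 → k < 3.946
k ∈ {0, ..., 3} → 4 starts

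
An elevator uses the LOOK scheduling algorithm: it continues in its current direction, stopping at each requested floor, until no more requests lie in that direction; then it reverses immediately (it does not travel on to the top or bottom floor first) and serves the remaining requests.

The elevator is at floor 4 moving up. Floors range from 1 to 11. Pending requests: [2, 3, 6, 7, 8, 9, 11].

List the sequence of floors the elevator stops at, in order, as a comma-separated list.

Current: 4, moving UP
Serve above first (ascending): [6, 7, 8, 9, 11]
Then reverse, serve below (descending): [3, 2]

Answer: 6, 7, 8, 9, 11, 3, 2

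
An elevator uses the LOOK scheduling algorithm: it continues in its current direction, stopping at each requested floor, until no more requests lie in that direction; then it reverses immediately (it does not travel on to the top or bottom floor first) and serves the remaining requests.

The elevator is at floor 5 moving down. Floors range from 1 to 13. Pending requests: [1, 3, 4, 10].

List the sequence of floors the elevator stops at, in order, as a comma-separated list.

Current: 5, moving DOWN
Serve below first (descending): [4, 3, 1]
Then reverse, serve above (ascending): [10]

Answer: 4, 3, 1, 10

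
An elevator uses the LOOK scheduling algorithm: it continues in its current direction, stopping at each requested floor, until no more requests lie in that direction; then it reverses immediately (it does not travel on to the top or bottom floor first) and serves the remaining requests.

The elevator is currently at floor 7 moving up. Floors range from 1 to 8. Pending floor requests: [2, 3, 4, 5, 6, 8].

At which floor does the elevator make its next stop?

Current floor: 7, direction: up
Requests above: [8]
Requests below: [2, 3, 4, 5, 6]
Moving up and requests lie above → nearest above is min([8]) = 8

Answer: 8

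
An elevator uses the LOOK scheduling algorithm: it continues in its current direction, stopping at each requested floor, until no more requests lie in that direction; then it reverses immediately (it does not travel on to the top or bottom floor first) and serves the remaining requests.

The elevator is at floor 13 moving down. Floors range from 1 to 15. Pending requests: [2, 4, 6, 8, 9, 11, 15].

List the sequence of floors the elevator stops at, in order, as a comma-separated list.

Current: 13, moving DOWN
Serve below first (descending): [11, 9, 8, 6, 4, 2]
Then reverse, serve above (ascending): [15]

Answer: 11, 9, 8, 6, 4, 2, 15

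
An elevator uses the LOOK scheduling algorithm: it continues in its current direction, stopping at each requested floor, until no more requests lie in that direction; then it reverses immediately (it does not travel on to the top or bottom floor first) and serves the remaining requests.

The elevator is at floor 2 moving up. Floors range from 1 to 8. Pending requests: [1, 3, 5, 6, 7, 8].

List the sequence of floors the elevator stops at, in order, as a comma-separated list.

Current: 2, moving UP
Serve above first (ascending): [3, 5, 6, 7, 8]
Then reverse, serve below (descending): [1]

Answer: 3, 5, 6, 7, 8, 1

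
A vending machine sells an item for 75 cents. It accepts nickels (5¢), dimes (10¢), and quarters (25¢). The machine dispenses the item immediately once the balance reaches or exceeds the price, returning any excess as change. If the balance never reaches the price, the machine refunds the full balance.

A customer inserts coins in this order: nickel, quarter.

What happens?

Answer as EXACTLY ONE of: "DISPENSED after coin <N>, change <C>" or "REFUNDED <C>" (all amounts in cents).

Answer: REFUNDED 30

Derivation:
Price: 75¢
Coin 1 (nickel, 5¢): balance = 5¢
Coin 2 (quarter, 25¢): balance = 30¢
All coins inserted, balance 30¢ < price 75¢ → REFUND 30¢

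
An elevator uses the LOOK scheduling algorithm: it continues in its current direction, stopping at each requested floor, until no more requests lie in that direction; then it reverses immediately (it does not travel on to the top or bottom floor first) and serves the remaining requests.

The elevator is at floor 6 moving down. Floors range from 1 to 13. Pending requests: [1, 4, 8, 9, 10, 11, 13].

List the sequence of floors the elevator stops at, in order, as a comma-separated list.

Current: 6, moving DOWN
Serve below first (descending): [4, 1]
Then reverse, serve above (ascending): [8, 9, 10, 11, 13]

Answer: 4, 1, 8, 9, 10, 11, 13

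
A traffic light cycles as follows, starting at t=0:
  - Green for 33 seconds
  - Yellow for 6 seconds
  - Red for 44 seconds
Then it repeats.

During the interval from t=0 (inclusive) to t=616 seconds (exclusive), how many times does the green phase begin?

Answer: 8

Derivation:
Cycle = 33+6+44 = 83s
green phase starts at t = k*83 + 0 for k=0,1,2,...
Need k*83+0 < 616 → k < 7.422
k ∈ {0, ..., 7} → 8 starts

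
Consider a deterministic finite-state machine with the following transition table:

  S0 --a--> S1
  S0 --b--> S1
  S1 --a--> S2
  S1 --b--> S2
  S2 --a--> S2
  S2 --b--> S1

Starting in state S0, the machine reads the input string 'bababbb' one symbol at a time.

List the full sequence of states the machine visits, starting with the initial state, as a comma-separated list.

Start: S0
  read 'b': S0 --b--> S1
  read 'a': S1 --a--> S2
  read 'b': S2 --b--> S1
  read 'a': S1 --a--> S2
  read 'b': S2 --b--> S1
  read 'b': S1 --b--> S2
  read 'b': S2 --b--> S1

Answer: S0, S1, S2, S1, S2, S1, S2, S1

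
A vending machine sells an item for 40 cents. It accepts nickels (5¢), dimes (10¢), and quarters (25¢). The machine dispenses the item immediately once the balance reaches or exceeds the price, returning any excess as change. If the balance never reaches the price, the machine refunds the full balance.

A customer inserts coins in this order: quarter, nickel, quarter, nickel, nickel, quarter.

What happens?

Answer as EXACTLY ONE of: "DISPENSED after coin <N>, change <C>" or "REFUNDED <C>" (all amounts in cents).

Answer: DISPENSED after coin 3, change 15

Derivation:
Price: 40¢
Coin 1 (quarter, 25¢): balance = 25¢
Coin 2 (nickel, 5¢): balance = 30¢
Coin 3 (quarter, 25¢): balance = 55¢
  → balance >= price → DISPENSE, change = 55 - 40 = 15¢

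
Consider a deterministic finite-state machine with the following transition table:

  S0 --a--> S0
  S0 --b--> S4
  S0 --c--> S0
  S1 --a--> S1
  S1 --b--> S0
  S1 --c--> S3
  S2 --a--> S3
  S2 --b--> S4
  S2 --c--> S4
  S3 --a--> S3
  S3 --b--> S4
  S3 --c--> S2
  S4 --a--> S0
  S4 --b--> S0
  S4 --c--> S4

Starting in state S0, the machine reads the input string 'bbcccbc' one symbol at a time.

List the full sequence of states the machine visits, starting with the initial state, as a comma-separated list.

Start: S0
  read 'b': S0 --b--> S4
  read 'b': S4 --b--> S0
  read 'c': S0 --c--> S0
  read 'c': S0 --c--> S0
  read 'c': S0 --c--> S0
  read 'b': S0 --b--> S4
  read 'c': S4 --c--> S4

Answer: S0, S4, S0, S0, S0, S0, S4, S4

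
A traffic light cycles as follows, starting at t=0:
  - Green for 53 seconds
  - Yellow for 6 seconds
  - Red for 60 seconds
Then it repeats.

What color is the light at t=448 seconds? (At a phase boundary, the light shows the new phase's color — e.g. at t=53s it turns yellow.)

Cycle length = 53 + 6 + 60 = 119s
t = 448, phase_t = 448 mod 119 = 91
91 >= 59 → RED

Answer: red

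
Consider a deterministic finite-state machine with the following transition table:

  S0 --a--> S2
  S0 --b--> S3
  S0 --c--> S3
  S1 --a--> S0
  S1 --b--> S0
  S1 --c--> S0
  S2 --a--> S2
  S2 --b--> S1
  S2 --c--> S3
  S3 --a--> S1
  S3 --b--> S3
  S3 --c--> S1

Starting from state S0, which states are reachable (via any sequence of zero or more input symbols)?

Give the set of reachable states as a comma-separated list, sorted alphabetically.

Answer: S0, S1, S2, S3

Derivation:
BFS from S0:
  visit S0: S0--a-->S2 (new), S0--b-->S3 (new), S0--c-->S3 (seen)
  visit S2: S2--a-->S2 (seen), S2--b-->S1 (new), S2--c-->S3 (seen)
  visit S3: S3--a-->S1 (seen), S3--b-->S3 (seen), S3--c-->S1 (seen)
  visit S1: S1--a-->S0 (seen), S1--b-->S0 (seen), S1--c-->S0 (seen)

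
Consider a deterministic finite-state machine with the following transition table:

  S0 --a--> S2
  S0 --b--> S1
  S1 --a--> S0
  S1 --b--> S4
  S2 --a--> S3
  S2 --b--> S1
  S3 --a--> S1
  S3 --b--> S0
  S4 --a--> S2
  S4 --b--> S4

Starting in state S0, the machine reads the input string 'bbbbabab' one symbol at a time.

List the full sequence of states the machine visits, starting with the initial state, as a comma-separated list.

Answer: S0, S1, S4, S4, S4, S2, S1, S0, S1

Derivation:
Start: S0
  read 'b': S0 --b--> S1
  read 'b': S1 --b--> S4
  read 'b': S4 --b--> S4
  read 'b': S4 --b--> S4
  read 'a': S4 --a--> S2
  read 'b': S2 --b--> S1
  read 'a': S1 --a--> S0
  read 'b': S0 --b--> S1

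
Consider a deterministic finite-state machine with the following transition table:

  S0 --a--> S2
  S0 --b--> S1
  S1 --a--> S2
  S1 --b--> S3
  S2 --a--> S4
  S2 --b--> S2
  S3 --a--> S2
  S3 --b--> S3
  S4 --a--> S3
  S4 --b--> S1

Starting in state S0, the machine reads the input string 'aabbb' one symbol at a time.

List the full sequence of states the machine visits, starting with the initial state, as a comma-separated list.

Answer: S0, S2, S4, S1, S3, S3

Derivation:
Start: S0
  read 'a': S0 --a--> S2
  read 'a': S2 --a--> S4
  read 'b': S4 --b--> S1
  read 'b': S1 --b--> S3
  read 'b': S3 --b--> S3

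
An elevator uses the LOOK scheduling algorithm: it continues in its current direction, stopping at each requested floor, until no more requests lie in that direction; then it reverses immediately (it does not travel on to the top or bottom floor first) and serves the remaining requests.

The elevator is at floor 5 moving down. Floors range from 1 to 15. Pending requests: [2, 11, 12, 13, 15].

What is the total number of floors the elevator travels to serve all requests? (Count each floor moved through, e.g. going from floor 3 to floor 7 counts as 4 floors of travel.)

Answer: 16

Derivation:
Start at floor 5 moving down, LOOK stop order: [2, 11, 12, 13, 15]
  5 → 2: |2-5| = 3, total = 3
  2 → 11: |11-2| = 9, total = 12
  11 → 12: |12-11| = 1, total = 13
  12 → 13: |13-12| = 1, total = 14
  13 → 15: |15-13| = 2, total = 16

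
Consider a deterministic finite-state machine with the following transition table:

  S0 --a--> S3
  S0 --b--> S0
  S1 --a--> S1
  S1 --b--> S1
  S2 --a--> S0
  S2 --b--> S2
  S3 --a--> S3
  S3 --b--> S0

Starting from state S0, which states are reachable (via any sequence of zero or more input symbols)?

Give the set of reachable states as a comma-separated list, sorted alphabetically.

Answer: S0, S3

Derivation:
BFS from S0:
  visit S0: S0--a-->S3 (new), S0--b-->S0 (seen)
  visit S3: S3--a-->S3 (seen), S3--b-->S0 (seen)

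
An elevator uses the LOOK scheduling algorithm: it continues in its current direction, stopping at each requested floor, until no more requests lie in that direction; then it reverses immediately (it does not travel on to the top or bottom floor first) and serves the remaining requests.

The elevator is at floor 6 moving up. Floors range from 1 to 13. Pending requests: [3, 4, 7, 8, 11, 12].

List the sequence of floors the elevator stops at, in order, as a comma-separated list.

Answer: 7, 8, 11, 12, 4, 3

Derivation:
Current: 6, moving UP
Serve above first (ascending): [7, 8, 11, 12]
Then reverse, serve below (descending): [4, 3]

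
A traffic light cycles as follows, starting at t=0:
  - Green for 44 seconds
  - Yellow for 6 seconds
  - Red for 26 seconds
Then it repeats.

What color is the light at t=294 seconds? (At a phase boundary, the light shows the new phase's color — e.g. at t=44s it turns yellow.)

Cycle length = 44 + 6 + 26 = 76s
t = 294, phase_t = 294 mod 76 = 66
66 >= 50 → RED

Answer: red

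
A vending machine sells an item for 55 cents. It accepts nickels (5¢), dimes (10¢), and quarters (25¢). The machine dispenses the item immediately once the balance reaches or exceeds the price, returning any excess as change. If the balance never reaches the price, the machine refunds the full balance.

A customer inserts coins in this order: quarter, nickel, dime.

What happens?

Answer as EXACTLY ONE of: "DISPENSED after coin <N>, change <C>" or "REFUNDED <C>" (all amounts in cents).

Price: 55¢
Coin 1 (quarter, 25¢): balance = 25¢
Coin 2 (nickel, 5¢): balance = 30¢
Coin 3 (dime, 10¢): balance = 40¢
All coins inserted, balance 40¢ < price 55¢ → REFUND 40¢

Answer: REFUNDED 40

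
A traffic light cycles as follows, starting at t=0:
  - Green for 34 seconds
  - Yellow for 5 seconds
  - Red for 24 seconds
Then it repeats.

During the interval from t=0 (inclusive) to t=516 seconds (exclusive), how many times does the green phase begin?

Answer: 9

Derivation:
Cycle = 34+5+24 = 63s
green phase starts at t = k*63 + 0 for k=0,1,2,...
Need k*63+0 < 516 → k < 8.190
k ∈ {0, ..., 8} → 9 starts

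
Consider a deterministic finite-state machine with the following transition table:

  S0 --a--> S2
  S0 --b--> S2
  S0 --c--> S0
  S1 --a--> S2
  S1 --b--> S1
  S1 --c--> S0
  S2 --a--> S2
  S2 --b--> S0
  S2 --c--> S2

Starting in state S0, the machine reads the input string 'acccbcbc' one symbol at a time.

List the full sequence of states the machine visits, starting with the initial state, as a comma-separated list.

Start: S0
  read 'a': S0 --a--> S2
  read 'c': S2 --c--> S2
  read 'c': S2 --c--> S2
  read 'c': S2 --c--> S2
  read 'b': S2 --b--> S0
  read 'c': S0 --c--> S0
  read 'b': S0 --b--> S2
  read 'c': S2 --c--> S2

Answer: S0, S2, S2, S2, S2, S0, S0, S2, S2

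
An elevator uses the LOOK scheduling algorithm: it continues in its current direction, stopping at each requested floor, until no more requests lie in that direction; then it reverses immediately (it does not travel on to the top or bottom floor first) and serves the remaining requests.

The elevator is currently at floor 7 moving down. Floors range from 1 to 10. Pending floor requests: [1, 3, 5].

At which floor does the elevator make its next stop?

Current floor: 7, direction: down
Requests above: []
Requests below: [1, 3, 5]
Moving down and requests lie below → nearest below is max([1, 3, 5]) = 5

Answer: 5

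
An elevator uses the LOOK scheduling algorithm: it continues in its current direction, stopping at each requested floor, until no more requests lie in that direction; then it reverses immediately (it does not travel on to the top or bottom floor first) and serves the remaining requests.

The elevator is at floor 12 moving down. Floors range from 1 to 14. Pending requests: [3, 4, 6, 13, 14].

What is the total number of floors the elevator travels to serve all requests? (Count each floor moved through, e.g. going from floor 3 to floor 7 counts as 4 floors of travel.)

Start at floor 12 moving down, LOOK stop order: [6, 4, 3, 13, 14]
  12 → 6: |6-12| = 6, total = 6
  6 → 4: |4-6| = 2, total = 8
  4 → 3: |3-4| = 1, total = 9
  3 → 13: |13-3| = 10, total = 19
  13 → 14: |14-13| = 1, total = 20

Answer: 20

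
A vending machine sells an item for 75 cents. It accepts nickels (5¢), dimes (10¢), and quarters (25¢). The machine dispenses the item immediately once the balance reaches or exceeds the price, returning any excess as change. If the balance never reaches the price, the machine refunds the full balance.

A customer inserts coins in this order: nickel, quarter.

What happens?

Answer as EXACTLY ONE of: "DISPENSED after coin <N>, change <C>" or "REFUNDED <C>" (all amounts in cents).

Answer: REFUNDED 30

Derivation:
Price: 75¢
Coin 1 (nickel, 5¢): balance = 5¢
Coin 2 (quarter, 25¢): balance = 30¢
All coins inserted, balance 30¢ < price 75¢ → REFUND 30¢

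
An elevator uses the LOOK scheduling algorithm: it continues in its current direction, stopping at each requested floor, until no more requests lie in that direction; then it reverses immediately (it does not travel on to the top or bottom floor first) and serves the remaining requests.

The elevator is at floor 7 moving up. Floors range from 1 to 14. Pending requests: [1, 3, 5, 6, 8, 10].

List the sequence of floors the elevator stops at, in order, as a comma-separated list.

Answer: 8, 10, 6, 5, 3, 1

Derivation:
Current: 7, moving UP
Serve above first (ascending): [8, 10]
Then reverse, serve below (descending): [6, 5, 3, 1]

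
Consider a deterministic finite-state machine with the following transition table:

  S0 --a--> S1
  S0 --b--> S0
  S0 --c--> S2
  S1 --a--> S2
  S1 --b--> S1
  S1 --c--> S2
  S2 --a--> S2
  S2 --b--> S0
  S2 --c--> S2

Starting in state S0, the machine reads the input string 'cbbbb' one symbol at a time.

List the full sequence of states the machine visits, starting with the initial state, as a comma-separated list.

Start: S0
  read 'c': S0 --c--> S2
  read 'b': S2 --b--> S0
  read 'b': S0 --b--> S0
  read 'b': S0 --b--> S0
  read 'b': S0 --b--> S0

Answer: S0, S2, S0, S0, S0, S0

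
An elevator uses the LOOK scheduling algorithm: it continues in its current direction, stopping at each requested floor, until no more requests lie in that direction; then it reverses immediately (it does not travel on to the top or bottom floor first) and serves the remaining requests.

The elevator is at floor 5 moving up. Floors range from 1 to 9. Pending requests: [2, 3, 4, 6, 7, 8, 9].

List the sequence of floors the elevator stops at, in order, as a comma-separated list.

Current: 5, moving UP
Serve above first (ascending): [6, 7, 8, 9]
Then reverse, serve below (descending): [4, 3, 2]

Answer: 6, 7, 8, 9, 4, 3, 2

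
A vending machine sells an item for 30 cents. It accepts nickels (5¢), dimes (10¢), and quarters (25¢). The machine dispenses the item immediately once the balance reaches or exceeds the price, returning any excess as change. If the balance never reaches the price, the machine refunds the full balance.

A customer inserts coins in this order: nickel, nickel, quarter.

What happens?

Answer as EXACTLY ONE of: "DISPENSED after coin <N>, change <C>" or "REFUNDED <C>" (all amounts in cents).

Price: 30¢
Coin 1 (nickel, 5¢): balance = 5¢
Coin 2 (nickel, 5¢): balance = 10¢
Coin 3 (quarter, 25¢): balance = 35¢
  → balance >= price → DISPENSE, change = 35 - 30 = 5¢

Answer: DISPENSED after coin 3, change 5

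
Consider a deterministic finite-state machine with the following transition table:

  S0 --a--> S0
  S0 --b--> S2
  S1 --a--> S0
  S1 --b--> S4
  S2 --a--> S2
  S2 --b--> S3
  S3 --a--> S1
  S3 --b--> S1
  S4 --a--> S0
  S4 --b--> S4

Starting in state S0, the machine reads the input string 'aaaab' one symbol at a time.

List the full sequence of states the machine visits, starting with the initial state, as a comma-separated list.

Answer: S0, S0, S0, S0, S0, S2

Derivation:
Start: S0
  read 'a': S0 --a--> S0
  read 'a': S0 --a--> S0
  read 'a': S0 --a--> S0
  read 'a': S0 --a--> S0
  read 'b': S0 --b--> S2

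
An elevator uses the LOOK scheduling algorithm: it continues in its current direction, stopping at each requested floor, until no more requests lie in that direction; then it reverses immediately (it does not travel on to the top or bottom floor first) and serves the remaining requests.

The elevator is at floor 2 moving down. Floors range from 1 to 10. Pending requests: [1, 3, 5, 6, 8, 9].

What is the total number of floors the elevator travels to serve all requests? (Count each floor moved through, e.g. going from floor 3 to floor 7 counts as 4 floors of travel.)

Answer: 9

Derivation:
Start at floor 2 moving down, LOOK stop order: [1, 3, 5, 6, 8, 9]
  2 → 1: |1-2| = 1, total = 1
  1 → 3: |3-1| = 2, total = 3
  3 → 5: |5-3| = 2, total = 5
  5 → 6: |6-5| = 1, total = 6
  6 → 8: |8-6| = 2, total = 8
  8 → 9: |9-8| = 1, total = 9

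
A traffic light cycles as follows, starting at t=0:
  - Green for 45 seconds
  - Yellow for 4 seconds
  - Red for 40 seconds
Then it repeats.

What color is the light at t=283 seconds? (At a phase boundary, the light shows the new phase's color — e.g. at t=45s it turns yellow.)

Cycle length = 45 + 4 + 40 = 89s
t = 283, phase_t = 283 mod 89 = 16
16 < 45 (green end) → GREEN

Answer: green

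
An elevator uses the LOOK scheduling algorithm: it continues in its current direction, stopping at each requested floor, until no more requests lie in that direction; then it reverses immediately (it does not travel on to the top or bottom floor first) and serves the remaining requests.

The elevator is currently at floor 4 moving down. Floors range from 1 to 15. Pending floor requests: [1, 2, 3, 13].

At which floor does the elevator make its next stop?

Answer: 3

Derivation:
Current floor: 4, direction: down
Requests above: [13]
Requests below: [1, 2, 3]
Moving down and requests lie below → nearest below is max([1, 2, 3]) = 3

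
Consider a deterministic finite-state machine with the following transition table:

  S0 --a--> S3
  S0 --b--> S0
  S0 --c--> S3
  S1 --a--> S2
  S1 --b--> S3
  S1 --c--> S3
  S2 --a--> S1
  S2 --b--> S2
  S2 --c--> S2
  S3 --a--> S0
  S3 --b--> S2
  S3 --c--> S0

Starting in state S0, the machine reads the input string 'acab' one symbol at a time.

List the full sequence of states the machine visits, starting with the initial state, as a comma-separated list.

Answer: S0, S3, S0, S3, S2

Derivation:
Start: S0
  read 'a': S0 --a--> S3
  read 'c': S3 --c--> S0
  read 'a': S0 --a--> S3
  read 'b': S3 --b--> S2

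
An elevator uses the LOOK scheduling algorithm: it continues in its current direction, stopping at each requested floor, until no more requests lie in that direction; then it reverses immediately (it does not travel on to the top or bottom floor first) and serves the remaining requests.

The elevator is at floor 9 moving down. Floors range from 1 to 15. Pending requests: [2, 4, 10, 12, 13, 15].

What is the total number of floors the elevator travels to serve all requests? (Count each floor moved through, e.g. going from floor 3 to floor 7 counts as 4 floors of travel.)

Start at floor 9 moving down, LOOK stop order: [4, 2, 10, 12, 13, 15]
  9 → 4: |4-9| = 5, total = 5
  4 → 2: |2-4| = 2, total = 7
  2 → 10: |10-2| = 8, total = 15
  10 → 12: |12-10| = 2, total = 17
  12 → 13: |13-12| = 1, total = 18
  13 → 15: |15-13| = 2, total = 20

Answer: 20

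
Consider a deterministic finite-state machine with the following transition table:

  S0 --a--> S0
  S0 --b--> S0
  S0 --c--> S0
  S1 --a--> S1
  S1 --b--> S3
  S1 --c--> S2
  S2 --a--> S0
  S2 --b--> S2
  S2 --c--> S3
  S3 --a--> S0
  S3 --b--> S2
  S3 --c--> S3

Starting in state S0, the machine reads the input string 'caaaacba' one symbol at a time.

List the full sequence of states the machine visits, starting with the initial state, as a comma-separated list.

Start: S0
  read 'c': S0 --c--> S0
  read 'a': S0 --a--> S0
  read 'a': S0 --a--> S0
  read 'a': S0 --a--> S0
  read 'a': S0 --a--> S0
  read 'c': S0 --c--> S0
  read 'b': S0 --b--> S0
  read 'a': S0 --a--> S0

Answer: S0, S0, S0, S0, S0, S0, S0, S0, S0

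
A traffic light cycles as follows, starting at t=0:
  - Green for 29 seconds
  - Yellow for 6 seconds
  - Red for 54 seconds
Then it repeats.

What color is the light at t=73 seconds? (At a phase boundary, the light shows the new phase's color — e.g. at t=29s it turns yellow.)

Cycle length = 29 + 6 + 54 = 89s
t = 73, phase_t = 73 mod 89 = 73
73 >= 35 → RED

Answer: red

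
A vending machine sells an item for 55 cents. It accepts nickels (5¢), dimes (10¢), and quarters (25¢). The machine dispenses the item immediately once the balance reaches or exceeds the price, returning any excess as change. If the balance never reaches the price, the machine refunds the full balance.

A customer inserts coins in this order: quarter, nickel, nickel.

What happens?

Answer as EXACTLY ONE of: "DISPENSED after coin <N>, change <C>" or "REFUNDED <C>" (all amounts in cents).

Answer: REFUNDED 35

Derivation:
Price: 55¢
Coin 1 (quarter, 25¢): balance = 25¢
Coin 2 (nickel, 5¢): balance = 30¢
Coin 3 (nickel, 5¢): balance = 35¢
All coins inserted, balance 35¢ < price 55¢ → REFUND 35¢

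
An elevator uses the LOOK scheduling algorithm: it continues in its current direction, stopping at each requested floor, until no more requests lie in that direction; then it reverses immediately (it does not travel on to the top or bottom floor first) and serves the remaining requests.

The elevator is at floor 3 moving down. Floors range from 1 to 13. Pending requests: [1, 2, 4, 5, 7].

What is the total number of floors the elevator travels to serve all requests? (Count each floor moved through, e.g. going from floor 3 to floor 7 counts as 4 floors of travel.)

Start at floor 3 moving down, LOOK stop order: [2, 1, 4, 5, 7]
  3 → 2: |2-3| = 1, total = 1
  2 → 1: |1-2| = 1, total = 2
  1 → 4: |4-1| = 3, total = 5
  4 → 5: |5-4| = 1, total = 6
  5 → 7: |7-5| = 2, total = 8

Answer: 8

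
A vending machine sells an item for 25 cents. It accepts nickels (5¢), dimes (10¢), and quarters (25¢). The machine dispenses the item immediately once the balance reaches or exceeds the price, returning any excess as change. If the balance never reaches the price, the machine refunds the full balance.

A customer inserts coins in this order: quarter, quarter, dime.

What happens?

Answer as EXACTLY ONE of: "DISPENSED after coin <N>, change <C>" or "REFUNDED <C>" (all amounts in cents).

Price: 25¢
Coin 1 (quarter, 25¢): balance = 25¢
  → balance >= price → DISPENSE, change = 25 - 25 = 0¢

Answer: DISPENSED after coin 1, change 0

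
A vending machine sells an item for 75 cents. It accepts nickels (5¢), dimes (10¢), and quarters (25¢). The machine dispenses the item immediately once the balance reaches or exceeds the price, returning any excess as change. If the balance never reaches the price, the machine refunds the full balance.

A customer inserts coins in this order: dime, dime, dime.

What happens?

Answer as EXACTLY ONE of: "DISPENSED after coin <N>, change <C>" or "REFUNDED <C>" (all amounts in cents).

Answer: REFUNDED 30

Derivation:
Price: 75¢
Coin 1 (dime, 10¢): balance = 10¢
Coin 2 (dime, 10¢): balance = 20¢
Coin 3 (dime, 10¢): balance = 30¢
All coins inserted, balance 30¢ < price 75¢ → REFUND 30¢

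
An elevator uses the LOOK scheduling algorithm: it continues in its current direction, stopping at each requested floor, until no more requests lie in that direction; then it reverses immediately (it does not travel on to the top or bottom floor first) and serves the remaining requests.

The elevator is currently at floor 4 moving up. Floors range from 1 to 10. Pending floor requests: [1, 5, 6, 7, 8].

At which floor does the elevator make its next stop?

Answer: 5

Derivation:
Current floor: 4, direction: up
Requests above: [5, 6, 7, 8]
Requests below: [1]
Moving up and requests lie above → nearest above is min([5, 6, 7, 8]) = 5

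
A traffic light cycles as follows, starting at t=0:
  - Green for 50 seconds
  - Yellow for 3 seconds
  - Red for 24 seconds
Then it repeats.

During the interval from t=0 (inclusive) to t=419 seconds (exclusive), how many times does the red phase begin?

Cycle = 50+3+24 = 77s
red phase starts at t = k*77 + 53 for k=0,1,2,...
Need k*77+53 < 419 → k < 4.753
k ∈ {0, ..., 4} → 5 starts

Answer: 5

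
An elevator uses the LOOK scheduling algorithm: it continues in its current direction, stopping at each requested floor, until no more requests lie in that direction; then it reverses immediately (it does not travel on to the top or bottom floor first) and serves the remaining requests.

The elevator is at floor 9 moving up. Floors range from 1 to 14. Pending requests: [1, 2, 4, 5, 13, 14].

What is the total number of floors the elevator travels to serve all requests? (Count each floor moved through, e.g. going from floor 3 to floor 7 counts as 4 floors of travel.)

Start at floor 9 moving up, LOOK stop order: [13, 14, 5, 4, 2, 1]
  9 → 13: |13-9| = 4, total = 4
  13 → 14: |14-13| = 1, total = 5
  14 → 5: |5-14| = 9, total = 14
  5 → 4: |4-5| = 1, total = 15
  4 → 2: |2-4| = 2, total = 17
  2 → 1: |1-2| = 1, total = 18

Answer: 18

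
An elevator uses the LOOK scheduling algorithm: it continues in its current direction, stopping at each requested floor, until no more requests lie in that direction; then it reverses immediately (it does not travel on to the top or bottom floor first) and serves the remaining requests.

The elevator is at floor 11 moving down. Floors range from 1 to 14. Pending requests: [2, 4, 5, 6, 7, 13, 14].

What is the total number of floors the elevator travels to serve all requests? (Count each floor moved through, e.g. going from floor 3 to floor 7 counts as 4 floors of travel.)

Start at floor 11 moving down, LOOK stop order: [7, 6, 5, 4, 2, 13, 14]
  11 → 7: |7-11| = 4, total = 4
  7 → 6: |6-7| = 1, total = 5
  6 → 5: |5-6| = 1, total = 6
  5 → 4: |4-5| = 1, total = 7
  4 → 2: |2-4| = 2, total = 9
  2 → 13: |13-2| = 11, total = 20
  13 → 14: |14-13| = 1, total = 21

Answer: 21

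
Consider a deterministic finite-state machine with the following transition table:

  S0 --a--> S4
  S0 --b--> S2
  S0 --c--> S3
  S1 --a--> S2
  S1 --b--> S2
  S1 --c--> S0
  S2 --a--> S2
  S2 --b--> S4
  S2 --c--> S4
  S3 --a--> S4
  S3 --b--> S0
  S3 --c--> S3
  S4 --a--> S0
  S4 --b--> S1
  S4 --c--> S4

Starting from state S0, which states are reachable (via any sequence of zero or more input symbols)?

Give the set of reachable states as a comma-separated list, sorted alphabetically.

Answer: S0, S1, S2, S3, S4

Derivation:
BFS from S0:
  visit S0: S0--a-->S4 (new), S0--b-->S2 (new), S0--c-->S3 (new)
  visit S4: S4--a-->S0 (seen), S4--b-->S1 (new), S4--c-->S4 (seen)
  visit S2: S2--a-->S2 (seen), S2--b-->S4 (seen), S2--c-->S4 (seen)
  visit S3: S3--a-->S4 (seen), S3--b-->S0 (seen), S3--c-->S3 (seen)
  visit S1: S1--a-->S2 (seen), S1--b-->S2 (seen), S1--c-->S0 (seen)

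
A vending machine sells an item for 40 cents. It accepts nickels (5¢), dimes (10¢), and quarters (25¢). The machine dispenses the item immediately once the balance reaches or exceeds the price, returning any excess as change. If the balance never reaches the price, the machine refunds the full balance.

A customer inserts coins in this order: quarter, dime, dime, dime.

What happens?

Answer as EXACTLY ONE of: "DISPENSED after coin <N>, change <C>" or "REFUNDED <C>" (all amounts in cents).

Price: 40¢
Coin 1 (quarter, 25¢): balance = 25¢
Coin 2 (dime, 10¢): balance = 35¢
Coin 3 (dime, 10¢): balance = 45¢
  → balance >= price → DISPENSE, change = 45 - 40 = 5¢

Answer: DISPENSED after coin 3, change 5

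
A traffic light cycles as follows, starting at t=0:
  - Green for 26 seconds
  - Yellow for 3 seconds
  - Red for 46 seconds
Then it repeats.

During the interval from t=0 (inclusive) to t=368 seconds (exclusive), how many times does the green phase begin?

Answer: 5

Derivation:
Cycle = 26+3+46 = 75s
green phase starts at t = k*75 + 0 for k=0,1,2,...
Need k*75+0 < 368 → k < 4.907
k ∈ {0, ..., 4} → 5 starts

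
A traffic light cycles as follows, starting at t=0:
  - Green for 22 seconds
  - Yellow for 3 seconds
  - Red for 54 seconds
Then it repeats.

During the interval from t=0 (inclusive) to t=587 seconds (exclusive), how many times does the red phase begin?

Answer: 8

Derivation:
Cycle = 22+3+54 = 79s
red phase starts at t = k*79 + 25 for k=0,1,2,...
Need k*79+25 < 587 → k < 7.114
k ∈ {0, ..., 7} → 8 starts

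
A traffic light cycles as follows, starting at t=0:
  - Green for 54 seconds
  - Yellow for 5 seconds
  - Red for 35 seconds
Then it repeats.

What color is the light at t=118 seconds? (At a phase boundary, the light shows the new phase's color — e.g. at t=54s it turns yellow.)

Answer: green

Derivation:
Cycle length = 54 + 5 + 35 = 94s
t = 118, phase_t = 118 mod 94 = 24
24 < 54 (green end) → GREEN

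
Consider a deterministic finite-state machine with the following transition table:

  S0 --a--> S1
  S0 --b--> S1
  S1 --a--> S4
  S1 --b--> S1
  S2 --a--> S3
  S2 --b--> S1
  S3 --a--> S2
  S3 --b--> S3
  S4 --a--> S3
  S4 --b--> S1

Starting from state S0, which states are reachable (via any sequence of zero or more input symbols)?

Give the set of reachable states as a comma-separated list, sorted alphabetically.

Answer: S0, S1, S2, S3, S4

Derivation:
BFS from S0:
  visit S0: S0--a-->S1 (new), S0--b-->S1 (seen)
  visit S1: S1--a-->S4 (new), S1--b-->S1 (seen)
  visit S4: S4--a-->S3 (new), S4--b-->S1 (seen)
  visit S3: S3--a-->S2 (new), S3--b-->S3 (seen)
  visit S2: S2--a-->S3 (seen), S2--b-->S1 (seen)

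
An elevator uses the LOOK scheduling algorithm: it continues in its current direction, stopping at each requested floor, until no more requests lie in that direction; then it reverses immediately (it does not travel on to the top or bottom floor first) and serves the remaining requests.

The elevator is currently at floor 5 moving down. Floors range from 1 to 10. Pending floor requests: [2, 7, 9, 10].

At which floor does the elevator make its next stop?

Current floor: 5, direction: down
Requests above: [7, 9, 10]
Requests below: [2]
Moving down and requests lie below → nearest below is max([2]) = 2

Answer: 2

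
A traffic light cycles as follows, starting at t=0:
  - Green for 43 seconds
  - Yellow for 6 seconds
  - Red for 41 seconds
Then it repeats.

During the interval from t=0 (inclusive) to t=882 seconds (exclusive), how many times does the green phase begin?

Answer: 10

Derivation:
Cycle = 43+6+41 = 90s
green phase starts at t = k*90 + 0 for k=0,1,2,...
Need k*90+0 < 882 → k < 9.800
k ∈ {0, ..., 9} → 10 starts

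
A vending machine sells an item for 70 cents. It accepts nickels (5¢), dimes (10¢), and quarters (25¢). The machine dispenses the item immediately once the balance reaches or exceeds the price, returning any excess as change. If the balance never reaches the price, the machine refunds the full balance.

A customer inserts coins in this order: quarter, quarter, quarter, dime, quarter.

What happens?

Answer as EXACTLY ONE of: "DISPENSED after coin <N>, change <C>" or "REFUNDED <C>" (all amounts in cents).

Price: 70¢
Coin 1 (quarter, 25¢): balance = 25¢
Coin 2 (quarter, 25¢): balance = 50¢
Coin 3 (quarter, 25¢): balance = 75¢
  → balance >= price → DISPENSE, change = 75 - 70 = 5¢

Answer: DISPENSED after coin 3, change 5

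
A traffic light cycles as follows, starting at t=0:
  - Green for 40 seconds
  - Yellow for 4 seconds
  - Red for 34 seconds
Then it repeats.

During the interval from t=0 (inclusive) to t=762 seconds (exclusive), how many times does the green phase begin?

Answer: 10

Derivation:
Cycle = 40+4+34 = 78s
green phase starts at t = k*78 + 0 for k=0,1,2,...
Need k*78+0 < 762 → k < 9.769
k ∈ {0, ..., 9} → 10 starts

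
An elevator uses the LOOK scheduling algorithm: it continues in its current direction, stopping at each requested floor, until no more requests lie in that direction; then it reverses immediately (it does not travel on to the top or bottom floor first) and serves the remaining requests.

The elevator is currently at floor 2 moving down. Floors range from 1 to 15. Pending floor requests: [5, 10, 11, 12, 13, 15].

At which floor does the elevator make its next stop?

Answer: 5

Derivation:
Current floor: 2, direction: down
Requests above: [5, 10, 11, 12, 13, 15]
Requests below: []
Moving down but no requests below → reverse; nearest above is min([5, 10, 11, 12, 13, 15]) = 5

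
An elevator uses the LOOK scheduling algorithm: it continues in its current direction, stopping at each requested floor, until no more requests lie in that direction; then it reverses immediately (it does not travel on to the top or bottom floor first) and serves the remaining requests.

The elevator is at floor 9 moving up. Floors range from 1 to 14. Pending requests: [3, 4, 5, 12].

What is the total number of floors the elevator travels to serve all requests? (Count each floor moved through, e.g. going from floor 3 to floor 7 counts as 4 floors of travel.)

Start at floor 9 moving up, LOOK stop order: [12, 5, 4, 3]
  9 → 12: |12-9| = 3, total = 3
  12 → 5: |5-12| = 7, total = 10
  5 → 4: |4-5| = 1, total = 11
  4 → 3: |3-4| = 1, total = 12

Answer: 12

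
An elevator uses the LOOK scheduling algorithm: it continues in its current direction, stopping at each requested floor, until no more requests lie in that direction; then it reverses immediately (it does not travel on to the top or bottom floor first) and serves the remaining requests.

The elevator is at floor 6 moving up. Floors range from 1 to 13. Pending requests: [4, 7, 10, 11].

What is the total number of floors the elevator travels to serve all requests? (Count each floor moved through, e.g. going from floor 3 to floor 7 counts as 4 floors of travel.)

Start at floor 6 moving up, LOOK stop order: [7, 10, 11, 4]
  6 → 7: |7-6| = 1, total = 1
  7 → 10: |10-7| = 3, total = 4
  10 → 11: |11-10| = 1, total = 5
  11 → 4: |4-11| = 7, total = 12

Answer: 12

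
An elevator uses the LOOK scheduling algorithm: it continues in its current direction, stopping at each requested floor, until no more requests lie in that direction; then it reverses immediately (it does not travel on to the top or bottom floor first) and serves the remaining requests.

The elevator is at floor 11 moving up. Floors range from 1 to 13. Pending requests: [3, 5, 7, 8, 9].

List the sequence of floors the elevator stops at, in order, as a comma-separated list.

Answer: 9, 8, 7, 5, 3

Derivation:
Current: 11, moving UP
Serve above first (ascending): []
Then reverse, serve below (descending): [9, 8, 7, 5, 3]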